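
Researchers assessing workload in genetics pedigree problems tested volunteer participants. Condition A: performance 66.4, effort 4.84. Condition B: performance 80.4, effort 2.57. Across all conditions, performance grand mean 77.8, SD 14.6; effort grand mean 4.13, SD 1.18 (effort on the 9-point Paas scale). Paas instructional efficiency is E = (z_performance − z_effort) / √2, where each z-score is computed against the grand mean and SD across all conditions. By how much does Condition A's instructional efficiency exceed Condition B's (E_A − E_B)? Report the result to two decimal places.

-2.04

Condition A: z_P = (66.4 − 77.8)/14.6 = -0.7808; z_E = (4.84 − 4.13)/1.18 = 0.6017; E_A = (-0.7808 − 0.6017)/√2 = -0.9776.
Condition B: z_P = (80.4 − 77.8)/14.6 = 0.1781; z_E = (2.57 − 4.13)/1.18 = -1.3220; E_B = (0.1781 − (-1.3220))/√2 = 1.0607.
E_A − E_B = -0.9776 − 1.0607 = -2.0383 ≈ -2.04.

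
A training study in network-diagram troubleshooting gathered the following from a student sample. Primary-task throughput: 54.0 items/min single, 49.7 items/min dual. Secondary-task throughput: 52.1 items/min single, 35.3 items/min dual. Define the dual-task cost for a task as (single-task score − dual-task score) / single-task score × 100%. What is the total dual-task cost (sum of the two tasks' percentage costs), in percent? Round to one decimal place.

40.2

Primary cost = (54.0 − 49.7) / 54.0 × 100% = 7.9630%.
Secondary cost = (52.1 − 35.3) / 52.1 × 100% = 32.2457%.
Total = 7.9630% + 32.2457% = 40.2087% ≈ 40.2%.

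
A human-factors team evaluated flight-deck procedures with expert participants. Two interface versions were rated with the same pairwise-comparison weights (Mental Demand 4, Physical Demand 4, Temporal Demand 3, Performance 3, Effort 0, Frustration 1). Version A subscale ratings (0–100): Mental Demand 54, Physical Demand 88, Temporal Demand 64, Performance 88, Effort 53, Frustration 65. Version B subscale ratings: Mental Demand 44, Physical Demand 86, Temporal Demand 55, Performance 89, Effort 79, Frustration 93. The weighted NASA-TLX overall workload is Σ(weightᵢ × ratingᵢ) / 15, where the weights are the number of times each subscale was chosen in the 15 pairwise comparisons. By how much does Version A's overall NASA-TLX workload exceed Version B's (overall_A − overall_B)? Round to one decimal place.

Version A weighted sum = 4·54 + 4·88 + 3·64 + 3·88 + 0·53 + 1·65 = 216 + 352 + 192 + 264 + 0 + 65 = 1089; overall_A = 1089/15 = 72.6000.
Version B weighted sum = 4·44 + 4·86 + 3·55 + 3·89 + 0·79 + 1·93 = 176 + 344 + 165 + 267 + 0 + 93 = 1045; overall_B = 1045/15 = 69.6667.
Difference = 72.6000 − 69.6667 = 2.9333 ≈ 2.9.

2.9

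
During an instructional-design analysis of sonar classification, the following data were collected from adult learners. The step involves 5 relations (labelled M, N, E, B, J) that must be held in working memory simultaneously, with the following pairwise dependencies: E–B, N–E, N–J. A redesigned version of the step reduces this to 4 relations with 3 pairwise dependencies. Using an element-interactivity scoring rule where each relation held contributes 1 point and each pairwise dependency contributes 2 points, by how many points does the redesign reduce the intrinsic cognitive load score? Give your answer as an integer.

1

Original: 5 × 1 + 3 × 2 = 5 + 6 = 11.
Redesigned: 4 × 1 + 3 × 2 = 4 + 6 = 10.
Reduction = 11 − 10 = 1.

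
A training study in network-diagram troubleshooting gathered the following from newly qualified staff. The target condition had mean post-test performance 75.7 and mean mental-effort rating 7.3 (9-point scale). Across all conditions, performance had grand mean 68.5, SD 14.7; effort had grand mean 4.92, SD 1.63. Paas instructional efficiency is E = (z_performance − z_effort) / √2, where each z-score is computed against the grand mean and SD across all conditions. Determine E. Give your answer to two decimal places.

z_performance = (75.7 − 68.5) / 14.7 = 7.2000 / 14.7 = 0.4898.
z_effort = (7.3 − 4.92) / 1.63 = 2.3800 / 1.63 = 1.4601.
z_P − z_E = 0.4898 − 1.4601 = -0.9703.
E = -0.9703 / √2 = -0.9703 / 1.41421 = -0.6861 ≈ -0.69.

-0.69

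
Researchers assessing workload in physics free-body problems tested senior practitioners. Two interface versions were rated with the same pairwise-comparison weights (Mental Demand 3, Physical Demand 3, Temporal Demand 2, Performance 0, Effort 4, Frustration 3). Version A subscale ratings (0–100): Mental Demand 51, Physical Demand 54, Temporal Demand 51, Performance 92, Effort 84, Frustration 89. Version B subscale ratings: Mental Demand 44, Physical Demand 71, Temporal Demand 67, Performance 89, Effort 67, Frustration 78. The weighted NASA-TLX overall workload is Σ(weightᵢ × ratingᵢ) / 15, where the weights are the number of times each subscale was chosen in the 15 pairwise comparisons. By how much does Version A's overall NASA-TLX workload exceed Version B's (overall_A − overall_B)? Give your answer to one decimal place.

Version A weighted sum = 3·51 + 3·54 + 2·51 + 0·92 + 4·84 + 3·89 = 153 + 162 + 102 + 0 + 336 + 267 = 1020; overall_A = 1020/15 = 68.0000.
Version B weighted sum = 3·44 + 3·71 + 2·67 + 0·89 + 4·67 + 3·78 = 132 + 213 + 134 + 0 + 268 + 234 = 981; overall_B = 981/15 = 65.4000.
Difference = 68.0000 − 65.4000 = 2.6000 ≈ 2.6.

2.6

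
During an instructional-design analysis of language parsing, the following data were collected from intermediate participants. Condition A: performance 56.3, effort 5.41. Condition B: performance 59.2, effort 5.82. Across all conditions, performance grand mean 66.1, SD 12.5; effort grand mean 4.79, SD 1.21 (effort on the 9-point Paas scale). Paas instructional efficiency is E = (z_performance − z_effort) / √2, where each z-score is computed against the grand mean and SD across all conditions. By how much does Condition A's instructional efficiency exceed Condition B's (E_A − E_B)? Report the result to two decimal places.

Condition A: z_P = (56.3 − 66.1)/12.5 = -0.7840; z_E = (5.41 − 4.79)/1.21 = 0.5124; E_A = (-0.7840 − 0.5124)/√2 = -0.9167.
Condition B: z_P = (59.2 − 66.1)/12.5 = -0.5520; z_E = (5.82 − 4.79)/1.21 = 0.8512; E_B = (-0.5520 − 0.8512)/√2 = -0.9922.
E_A − E_B = -0.9167 − (-0.9922) = 0.0755 ≈ 0.08.

0.08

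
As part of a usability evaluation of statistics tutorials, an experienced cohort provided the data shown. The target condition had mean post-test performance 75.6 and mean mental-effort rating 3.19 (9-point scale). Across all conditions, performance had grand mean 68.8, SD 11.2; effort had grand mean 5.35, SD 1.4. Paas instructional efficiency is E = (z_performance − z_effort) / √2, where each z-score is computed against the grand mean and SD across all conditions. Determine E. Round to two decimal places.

z_performance = (75.6 − 68.8) / 11.2 = 6.8000 / 11.2 = 0.6071.
z_effort = (3.19 − 5.35) / 1.4 = -2.1600 / 1.4 = -1.5429.
z_P − z_E = 0.6071 − (-1.5429) = 2.1500.
E = 2.1500 / √2 = 2.1500 / 1.41421 = 1.5203 ≈ 1.52.

1.52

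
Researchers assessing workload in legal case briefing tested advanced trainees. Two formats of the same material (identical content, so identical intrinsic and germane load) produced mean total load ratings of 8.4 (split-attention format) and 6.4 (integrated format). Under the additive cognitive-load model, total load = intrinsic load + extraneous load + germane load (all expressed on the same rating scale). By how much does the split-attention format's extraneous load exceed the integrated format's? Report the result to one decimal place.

Intrinsic and germane load are equal across formats, so the difference in total load equals the difference in extraneous load.
Extraneous-load difference = 8.4 − 6.4 = 2.0.

2.0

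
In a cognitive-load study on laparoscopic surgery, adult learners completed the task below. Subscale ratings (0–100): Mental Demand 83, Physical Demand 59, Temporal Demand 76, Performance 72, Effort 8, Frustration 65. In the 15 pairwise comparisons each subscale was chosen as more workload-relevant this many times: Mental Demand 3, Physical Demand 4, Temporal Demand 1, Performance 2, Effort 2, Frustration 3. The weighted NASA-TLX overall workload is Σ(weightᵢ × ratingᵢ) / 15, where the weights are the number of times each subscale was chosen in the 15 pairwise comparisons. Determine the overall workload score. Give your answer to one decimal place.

The tallies are the weights (they sum to 15).
Weighted sum = 3·83 + 4·59 + 1·76 + 2·72 + 2·8 + 3·65
            = 249 + 236 + 76 + 144 + 16 + 195 = 916.
Overall workload = 916 / 15 = 61.0667 ≈ 61.1.

61.1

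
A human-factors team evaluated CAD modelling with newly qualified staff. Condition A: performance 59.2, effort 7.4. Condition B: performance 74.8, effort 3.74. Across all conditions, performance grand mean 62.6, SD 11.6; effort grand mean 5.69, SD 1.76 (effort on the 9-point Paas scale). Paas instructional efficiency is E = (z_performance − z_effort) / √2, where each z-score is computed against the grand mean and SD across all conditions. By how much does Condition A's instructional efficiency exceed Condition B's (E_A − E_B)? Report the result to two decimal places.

Condition A: z_P = (59.2 − 62.6)/11.6 = -0.2931; z_E = (7.4 − 5.69)/1.76 = 0.9716; E_A = (-0.2931 − 0.9716)/√2 = -0.8943.
Condition B: z_P = (74.8 − 62.6)/11.6 = 1.0517; z_E = (3.74 − 5.69)/1.76 = -1.1080; E_B = (1.0517 − (-1.1080))/√2 = 1.5271.
E_A − E_B = -0.8943 − 1.5271 = -2.4214 ≈ -2.42.

-2.42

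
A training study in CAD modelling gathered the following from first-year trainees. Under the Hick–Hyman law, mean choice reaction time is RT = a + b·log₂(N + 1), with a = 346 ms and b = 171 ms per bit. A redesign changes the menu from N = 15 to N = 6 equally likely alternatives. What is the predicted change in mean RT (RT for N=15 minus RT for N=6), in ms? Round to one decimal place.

RT(15) = 346 + 171·log₂(16) = 346 + 171·4.0000 = 1030.0000 ms.
RT(6) = 346 + 171·log₂(7) = 346 + 171·2.8074 = 826.0654 ms.
Difference = 1030.0000 − 826.0654 = 203.9346 ≈ 203.9 ms.

203.9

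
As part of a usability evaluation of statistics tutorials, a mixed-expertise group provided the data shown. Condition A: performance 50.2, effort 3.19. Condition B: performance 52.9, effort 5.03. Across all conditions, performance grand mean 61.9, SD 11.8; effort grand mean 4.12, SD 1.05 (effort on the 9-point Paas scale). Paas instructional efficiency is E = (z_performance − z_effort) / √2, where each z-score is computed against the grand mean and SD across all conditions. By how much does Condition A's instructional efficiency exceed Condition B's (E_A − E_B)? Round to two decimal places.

Condition A: z_P = (50.2 − 61.9)/11.8 = -0.9915; z_E = (3.19 − 4.12)/1.05 = -0.8857; E_A = (-0.9915 − (-0.8857))/√2 = -0.0748.
Condition B: z_P = (52.9 − 61.9)/11.8 = -0.7627; z_E = (5.03 − 4.12)/1.05 = 0.8667; E_B = (-0.7627 − 0.8667)/√2 = -1.1522.
E_A − E_B = -0.0748 − (-1.1522) = 1.0774 ≈ 1.08.

1.08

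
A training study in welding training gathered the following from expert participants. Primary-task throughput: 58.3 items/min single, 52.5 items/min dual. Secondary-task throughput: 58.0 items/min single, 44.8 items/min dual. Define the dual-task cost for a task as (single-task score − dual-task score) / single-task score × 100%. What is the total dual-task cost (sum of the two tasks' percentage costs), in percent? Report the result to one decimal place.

32.7

Primary cost = (58.3 − 52.5) / 58.3 × 100% = 9.9485%.
Secondary cost = (58.0 − 44.8) / 58.0 × 100% = 22.7586%.
Total = 9.9485% + 22.7586% = 32.7071% ≈ 32.7%.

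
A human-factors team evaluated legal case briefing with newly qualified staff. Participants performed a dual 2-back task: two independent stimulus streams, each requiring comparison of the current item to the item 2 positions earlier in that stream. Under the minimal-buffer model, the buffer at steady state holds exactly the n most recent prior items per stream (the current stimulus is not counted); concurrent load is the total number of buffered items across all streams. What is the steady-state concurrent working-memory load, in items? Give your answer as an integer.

4

Each stream's buffer holds its 2 most recent prior items.
Two independent streams: 2 × 2 = 4 buffered items at steady state.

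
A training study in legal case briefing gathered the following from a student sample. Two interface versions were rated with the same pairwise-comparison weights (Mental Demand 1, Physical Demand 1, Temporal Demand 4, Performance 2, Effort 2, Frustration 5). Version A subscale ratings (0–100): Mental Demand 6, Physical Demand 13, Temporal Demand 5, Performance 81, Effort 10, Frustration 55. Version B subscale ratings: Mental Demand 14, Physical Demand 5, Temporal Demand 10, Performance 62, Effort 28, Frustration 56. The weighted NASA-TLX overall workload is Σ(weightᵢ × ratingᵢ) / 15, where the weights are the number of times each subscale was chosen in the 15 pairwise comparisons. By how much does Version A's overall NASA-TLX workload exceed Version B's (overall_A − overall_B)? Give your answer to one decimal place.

Version A weighted sum = 1·6 + 1·13 + 4·5 + 2·81 + 2·10 + 5·55 = 6 + 13 + 20 + 162 + 20 + 275 = 496; overall_A = 496/15 = 33.0667.
Version B weighted sum = 1·14 + 1·5 + 4·10 + 2·62 + 2·28 + 5·56 = 14 + 5 + 40 + 124 + 56 + 280 = 519; overall_B = 519/15 = 34.6000.
Difference = 33.0667 − 34.6000 = -1.5333 ≈ -1.5.

-1.5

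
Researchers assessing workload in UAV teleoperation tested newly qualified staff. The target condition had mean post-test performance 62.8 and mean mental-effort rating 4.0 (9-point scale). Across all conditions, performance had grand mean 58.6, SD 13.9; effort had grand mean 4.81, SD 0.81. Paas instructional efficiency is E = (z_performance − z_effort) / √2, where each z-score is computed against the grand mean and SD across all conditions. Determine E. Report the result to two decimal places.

0.92

z_performance = (62.8 − 58.6) / 13.9 = 4.2000 / 13.9 = 0.3022.
z_effort = (4.0 − 4.81) / 0.81 = -0.8100 / 0.81 = -1.0000.
z_P − z_E = 0.3022 − (-1.0000) = 1.3022.
E = 1.3022 / √2 = 1.3022 / 1.41421 = 0.9208 ≈ 0.92.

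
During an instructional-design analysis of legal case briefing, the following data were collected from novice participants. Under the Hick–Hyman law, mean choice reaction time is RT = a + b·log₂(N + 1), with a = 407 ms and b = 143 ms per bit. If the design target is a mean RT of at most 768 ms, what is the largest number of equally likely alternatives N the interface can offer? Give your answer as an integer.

Set 407 + 143·log₂(N + 1) ≤ 768.
log₂(N + 1) ≤ (768 − 407) / 143 = 2.5245.
N + 1 ≤ 2^2.5245 = 5.7537.
N ≤ 4.7537, so the largest integer N is 4.

4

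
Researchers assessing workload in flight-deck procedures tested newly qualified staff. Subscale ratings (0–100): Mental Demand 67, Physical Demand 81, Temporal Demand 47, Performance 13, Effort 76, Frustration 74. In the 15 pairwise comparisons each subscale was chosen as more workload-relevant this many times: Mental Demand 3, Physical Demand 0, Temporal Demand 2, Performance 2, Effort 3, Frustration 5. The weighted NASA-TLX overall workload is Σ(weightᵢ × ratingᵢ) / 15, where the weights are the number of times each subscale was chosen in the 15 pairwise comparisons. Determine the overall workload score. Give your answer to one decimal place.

The tallies are the weights (they sum to 15).
Weighted sum = 3·67 + 0·81 + 2·47 + 2·13 + 3·76 + 5·74
            = 201 + 0 + 94 + 26 + 228 + 370 = 919.
Overall workload = 919 / 15 = 61.2667 ≈ 61.3.

61.3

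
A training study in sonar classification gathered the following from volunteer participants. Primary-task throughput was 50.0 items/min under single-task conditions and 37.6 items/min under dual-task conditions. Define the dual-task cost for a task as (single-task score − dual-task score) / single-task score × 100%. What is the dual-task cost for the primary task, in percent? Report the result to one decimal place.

24.8

Cost = (50.0 − 37.6) / 50.0 × 100%
     = 12.4000 / 50.0 × 100% = 24.8000%.
≈ 24.8%.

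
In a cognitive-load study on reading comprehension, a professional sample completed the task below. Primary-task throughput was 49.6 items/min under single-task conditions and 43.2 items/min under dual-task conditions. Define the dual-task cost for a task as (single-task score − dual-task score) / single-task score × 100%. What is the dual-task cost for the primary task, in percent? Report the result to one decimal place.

Cost = (49.6 − 43.2) / 49.6 × 100%
     = 6.4000 / 49.6 × 100% = 12.9032%.
≈ 12.9%.

12.9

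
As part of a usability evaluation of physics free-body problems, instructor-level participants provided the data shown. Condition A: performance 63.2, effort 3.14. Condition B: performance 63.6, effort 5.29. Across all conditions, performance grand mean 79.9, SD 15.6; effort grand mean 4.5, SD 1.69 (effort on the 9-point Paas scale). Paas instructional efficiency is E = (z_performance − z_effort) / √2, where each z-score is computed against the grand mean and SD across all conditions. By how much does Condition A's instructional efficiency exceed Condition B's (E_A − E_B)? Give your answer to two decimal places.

0.88

Condition A: z_P = (63.2 − 79.9)/15.6 = -1.0705; z_E = (3.14 − 4.5)/1.69 = -0.8047; E_A = (-1.0705 − (-0.8047))/√2 = -0.1879.
Condition B: z_P = (63.6 − 79.9)/15.6 = -1.0449; z_E = (5.29 − 4.5)/1.69 = 0.4675; E_B = (-1.0449 − 0.4675)/√2 = -1.0694.
E_A − E_B = -0.1879 − (-1.0694) = 0.8815 ≈ 0.88.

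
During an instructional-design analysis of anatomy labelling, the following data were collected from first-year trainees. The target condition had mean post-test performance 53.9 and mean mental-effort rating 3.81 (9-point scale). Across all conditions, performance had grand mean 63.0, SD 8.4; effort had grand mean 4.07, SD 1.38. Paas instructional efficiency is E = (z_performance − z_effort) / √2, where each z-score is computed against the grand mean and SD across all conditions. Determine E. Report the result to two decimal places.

-0.63

z_performance = (53.9 − 63.0) / 8.4 = -9.1000 / 8.4 = -1.0833.
z_effort = (3.81 − 4.07) / 1.38 = -0.2600 / 1.38 = -0.1884.
z_P − z_E = -1.0833 − (-0.1884) = -0.8949.
E = -0.8949 / √2 = -0.8949 / 1.41421 = -0.6328 ≈ -0.63.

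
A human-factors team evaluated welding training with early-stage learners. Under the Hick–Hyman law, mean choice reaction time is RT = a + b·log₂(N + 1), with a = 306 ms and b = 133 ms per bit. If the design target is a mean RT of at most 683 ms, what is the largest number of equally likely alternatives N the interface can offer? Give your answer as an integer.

6

Set 306 + 133·log₂(N + 1) ≤ 683.
log₂(N + 1) ≤ (683 − 306) / 133 = 2.8346.
N + 1 ≤ 2^2.8346 = 7.1335.
N ≤ 6.1335, so the largest integer N is 6.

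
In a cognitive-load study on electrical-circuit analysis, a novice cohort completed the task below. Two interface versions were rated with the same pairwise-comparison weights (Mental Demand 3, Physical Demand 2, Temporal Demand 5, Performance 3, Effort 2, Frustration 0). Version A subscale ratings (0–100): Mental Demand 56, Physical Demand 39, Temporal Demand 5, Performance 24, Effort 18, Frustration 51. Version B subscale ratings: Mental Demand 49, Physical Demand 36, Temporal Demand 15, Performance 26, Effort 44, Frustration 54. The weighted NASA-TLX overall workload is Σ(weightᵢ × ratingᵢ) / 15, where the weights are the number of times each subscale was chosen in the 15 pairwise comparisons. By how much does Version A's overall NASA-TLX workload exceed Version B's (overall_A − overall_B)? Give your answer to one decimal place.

-5.4

Version A weighted sum = 3·56 + 2·39 + 5·5 + 3·24 + 2·18 + 0·51 = 168 + 78 + 25 + 72 + 36 + 0 = 379; overall_A = 379/15 = 25.2667.
Version B weighted sum = 3·49 + 2·36 + 5·15 + 3·26 + 2·44 + 0·54 = 147 + 72 + 75 + 78 + 88 + 0 = 460; overall_B = 460/15 = 30.6667.
Difference = 25.2667 − 30.6667 = -5.4000 ≈ -5.4.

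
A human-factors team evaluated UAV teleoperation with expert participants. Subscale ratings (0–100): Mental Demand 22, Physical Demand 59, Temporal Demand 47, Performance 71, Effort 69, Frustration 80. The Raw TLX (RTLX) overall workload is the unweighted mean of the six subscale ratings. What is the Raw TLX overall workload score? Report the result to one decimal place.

58.0

Sum of ratings = 22 + 59 + 47 + 71 + 69 + 80 = 348.
RTLX = 348 / 6 = 58.0000 ≈ 58.0.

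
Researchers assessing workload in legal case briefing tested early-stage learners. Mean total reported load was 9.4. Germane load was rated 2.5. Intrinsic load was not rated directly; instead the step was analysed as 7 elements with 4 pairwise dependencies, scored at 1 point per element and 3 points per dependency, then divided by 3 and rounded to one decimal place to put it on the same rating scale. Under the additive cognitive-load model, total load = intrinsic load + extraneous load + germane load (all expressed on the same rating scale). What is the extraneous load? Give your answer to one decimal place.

Intrinsic (element-interactivity): (7 × 1 + 4 × 3) / 3 = 19 / 3 = 6.3333 → 6.3.
extraneous load = total − intrinsic − germane
             = 9.4 − 6.3 − 2.5 = 0.6.

0.6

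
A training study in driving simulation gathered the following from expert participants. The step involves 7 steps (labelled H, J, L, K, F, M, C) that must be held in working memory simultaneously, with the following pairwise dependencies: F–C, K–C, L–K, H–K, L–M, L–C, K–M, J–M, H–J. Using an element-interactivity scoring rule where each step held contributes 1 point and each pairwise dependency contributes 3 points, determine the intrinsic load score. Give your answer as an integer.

34

Count of steps held simultaneously: 7.
Count of pairwise dependencies listed: 9.
Element contribution: 7 × 1 = 7.
Interaction contribution: 9 × 3 = 27.
Intrinsic load = 7 + 27 = 34.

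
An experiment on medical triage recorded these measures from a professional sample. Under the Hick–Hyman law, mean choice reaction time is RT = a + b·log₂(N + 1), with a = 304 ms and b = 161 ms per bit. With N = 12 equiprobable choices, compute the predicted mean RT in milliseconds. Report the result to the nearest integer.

900

log₂(12 + 1) = log₂(13) = 3.7004.
RT = 304 + 161 × 3.7004 = 304 + 595.7644 = 899.7644 ms.
≈ 900 ms.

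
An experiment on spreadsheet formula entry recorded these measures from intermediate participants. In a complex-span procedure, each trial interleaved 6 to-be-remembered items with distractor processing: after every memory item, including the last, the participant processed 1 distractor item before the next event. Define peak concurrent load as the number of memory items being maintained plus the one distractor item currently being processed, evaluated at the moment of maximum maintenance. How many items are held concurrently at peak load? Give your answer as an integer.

Maintenance is greatest during the distractor(s) after memory item 6: all 6 memory items are being held.
One distractor item is concurrently being processed.
Peak concurrent load = 6 + 1 = 7 items.

7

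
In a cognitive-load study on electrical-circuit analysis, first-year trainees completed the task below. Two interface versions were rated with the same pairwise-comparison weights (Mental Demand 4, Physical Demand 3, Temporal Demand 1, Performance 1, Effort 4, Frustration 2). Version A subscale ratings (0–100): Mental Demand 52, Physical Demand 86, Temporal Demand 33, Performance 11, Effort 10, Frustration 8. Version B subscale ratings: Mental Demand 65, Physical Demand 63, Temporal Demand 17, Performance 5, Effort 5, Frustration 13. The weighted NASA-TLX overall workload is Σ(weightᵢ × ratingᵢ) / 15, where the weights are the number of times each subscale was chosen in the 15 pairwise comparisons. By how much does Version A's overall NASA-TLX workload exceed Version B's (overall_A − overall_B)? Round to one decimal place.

3.3

Version A weighted sum = 4·52 + 3·86 + 1·33 + 1·11 + 4·10 + 2·8 = 208 + 258 + 33 + 11 + 40 + 16 = 566; overall_A = 566/15 = 37.7333.
Version B weighted sum = 4·65 + 3·63 + 1·17 + 1·5 + 4·5 + 2·13 = 260 + 189 + 17 + 5 + 20 + 26 = 517; overall_B = 517/15 = 34.4667.
Difference = 37.7333 − 34.4667 = 3.2666 ≈ 3.3.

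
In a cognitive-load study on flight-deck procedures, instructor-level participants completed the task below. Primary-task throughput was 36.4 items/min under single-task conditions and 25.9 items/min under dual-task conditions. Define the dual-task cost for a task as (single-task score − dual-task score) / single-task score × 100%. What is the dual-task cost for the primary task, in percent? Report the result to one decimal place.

28.8

Cost = (36.4 − 25.9) / 36.4 × 100%
     = 10.5000 / 36.4 × 100% = 28.8462%.
≈ 28.8%.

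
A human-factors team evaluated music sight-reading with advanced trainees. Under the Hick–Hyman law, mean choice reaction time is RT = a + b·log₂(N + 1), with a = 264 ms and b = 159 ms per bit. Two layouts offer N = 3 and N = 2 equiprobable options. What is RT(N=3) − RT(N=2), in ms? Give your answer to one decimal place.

RT(3) = 264 + 159·log₂(4) = 264 + 159·2.0000 = 582.0000 ms.
RT(2) = 264 + 159·log₂(3) = 264 + 159·1.5850 = 516.0150 ms.
Difference = 582.0000 − 516.0150 = 65.9850 ≈ 66.0 ms.

66.0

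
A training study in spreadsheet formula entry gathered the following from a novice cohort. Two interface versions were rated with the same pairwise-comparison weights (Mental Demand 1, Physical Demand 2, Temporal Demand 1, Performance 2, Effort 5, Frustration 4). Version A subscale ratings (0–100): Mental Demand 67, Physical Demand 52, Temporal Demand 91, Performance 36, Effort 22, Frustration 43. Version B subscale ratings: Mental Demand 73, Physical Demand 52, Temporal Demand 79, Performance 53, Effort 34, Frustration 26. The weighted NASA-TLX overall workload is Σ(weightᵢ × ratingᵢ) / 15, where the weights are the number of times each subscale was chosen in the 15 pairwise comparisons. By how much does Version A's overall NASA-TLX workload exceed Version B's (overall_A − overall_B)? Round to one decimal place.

Version A weighted sum = 1·67 + 2·52 + 1·91 + 2·36 + 5·22 + 4·43 = 67 + 104 + 91 + 72 + 110 + 172 = 616; overall_A = 616/15 = 41.0667.
Version B weighted sum = 1·73 + 2·52 + 1·79 + 2·53 + 5·34 + 4·26 = 73 + 104 + 79 + 106 + 170 + 104 = 636; overall_B = 636/15 = 42.4000.
Difference = 41.0667 − 42.4000 = -1.3333 ≈ -1.3.

-1.3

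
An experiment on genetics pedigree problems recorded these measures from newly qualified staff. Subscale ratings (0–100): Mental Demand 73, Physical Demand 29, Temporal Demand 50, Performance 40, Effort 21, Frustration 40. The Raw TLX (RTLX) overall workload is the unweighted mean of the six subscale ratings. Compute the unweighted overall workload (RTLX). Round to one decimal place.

Sum of ratings = 73 + 29 + 50 + 40 + 21 + 40 = 253.
RTLX = 253 / 6 = 42.1667 ≈ 42.2.

42.2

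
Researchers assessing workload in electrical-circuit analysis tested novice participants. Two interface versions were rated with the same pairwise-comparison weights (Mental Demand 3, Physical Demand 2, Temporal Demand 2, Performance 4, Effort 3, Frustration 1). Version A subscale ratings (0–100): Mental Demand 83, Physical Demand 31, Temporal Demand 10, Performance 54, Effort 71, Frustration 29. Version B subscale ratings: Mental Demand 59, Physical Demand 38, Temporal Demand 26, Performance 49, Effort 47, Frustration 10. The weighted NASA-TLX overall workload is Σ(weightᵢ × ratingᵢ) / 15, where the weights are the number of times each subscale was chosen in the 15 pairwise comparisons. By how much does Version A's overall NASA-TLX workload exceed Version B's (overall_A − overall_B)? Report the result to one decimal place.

9.1

Version A weighted sum = 3·83 + 2·31 + 2·10 + 4·54 + 3·71 + 1·29 = 249 + 62 + 20 + 216 + 213 + 29 = 789; overall_A = 789/15 = 52.6000.
Version B weighted sum = 3·59 + 2·38 + 2·26 + 4·49 + 3·47 + 1·10 = 177 + 76 + 52 + 196 + 141 + 10 = 652; overall_B = 652/15 = 43.4667.
Difference = 52.6000 − 43.4667 = 9.1333 ≈ 9.1.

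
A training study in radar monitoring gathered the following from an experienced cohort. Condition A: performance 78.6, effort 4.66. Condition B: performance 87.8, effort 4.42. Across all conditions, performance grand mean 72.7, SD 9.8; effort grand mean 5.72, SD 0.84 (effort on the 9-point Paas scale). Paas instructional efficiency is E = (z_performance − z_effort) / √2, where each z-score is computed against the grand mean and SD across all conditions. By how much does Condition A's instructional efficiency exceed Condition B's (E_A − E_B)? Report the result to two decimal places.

Condition A: z_P = (78.6 − 72.7)/9.8 = 0.6020; z_E = (4.66 − 5.72)/0.84 = -1.2619; E_A = (0.6020 − (-1.2619))/√2 = 1.3180.
Condition B: z_P = (87.8 − 72.7)/9.8 = 1.5408; z_E = (4.42 − 5.72)/0.84 = -1.5476; E_B = (1.5408 − (-1.5476))/√2 = 2.1838.
E_A − E_B = 1.3180 − 2.1838 = -0.8658 ≈ -0.87.

-0.87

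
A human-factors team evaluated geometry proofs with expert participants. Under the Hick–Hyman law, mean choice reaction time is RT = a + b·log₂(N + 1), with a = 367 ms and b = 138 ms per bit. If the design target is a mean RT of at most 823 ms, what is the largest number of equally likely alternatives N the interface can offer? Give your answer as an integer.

Set 367 + 138·log₂(N + 1) ≤ 823.
log₂(N + 1) ≤ (823 − 367) / 138 = 3.3043.
N + 1 ≤ 2^3.3043 = 9.8786.
N ≤ 8.8786, so the largest integer N is 8.

8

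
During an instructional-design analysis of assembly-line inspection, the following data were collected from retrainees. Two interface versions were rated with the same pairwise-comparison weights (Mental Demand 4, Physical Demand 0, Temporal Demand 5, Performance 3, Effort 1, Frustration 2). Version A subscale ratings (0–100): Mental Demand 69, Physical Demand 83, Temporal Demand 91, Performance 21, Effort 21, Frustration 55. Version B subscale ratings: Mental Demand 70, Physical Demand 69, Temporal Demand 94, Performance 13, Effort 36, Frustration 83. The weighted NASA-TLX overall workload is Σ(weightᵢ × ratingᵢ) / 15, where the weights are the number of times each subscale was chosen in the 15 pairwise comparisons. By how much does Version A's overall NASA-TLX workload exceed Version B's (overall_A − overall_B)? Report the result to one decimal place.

Version A weighted sum = 4·69 + 0·83 + 5·91 + 3·21 + 1·21 + 2·55 = 276 + 0 + 455 + 63 + 21 + 110 = 925; overall_A = 925/15 = 61.6667.
Version B weighted sum = 4·70 + 0·69 + 5·94 + 3·13 + 1·36 + 2·83 = 280 + 0 + 470 + 39 + 36 + 166 = 991; overall_B = 991/15 = 66.0667.
Difference = 61.6667 − 66.0667 = -4.4000 ≈ -4.4.

-4.4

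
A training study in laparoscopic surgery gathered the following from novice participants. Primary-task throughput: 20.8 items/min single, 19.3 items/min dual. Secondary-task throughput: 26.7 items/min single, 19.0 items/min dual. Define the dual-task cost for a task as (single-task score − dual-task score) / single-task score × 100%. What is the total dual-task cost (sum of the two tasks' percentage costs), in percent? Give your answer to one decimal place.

36.1

Primary cost = (20.8 − 19.3) / 20.8 × 100% = 7.2115%.
Secondary cost = (26.7 − 19.0) / 26.7 × 100% = 28.8390%.
Total = 7.2115% + 28.8390% = 36.0505% ≈ 36.1%.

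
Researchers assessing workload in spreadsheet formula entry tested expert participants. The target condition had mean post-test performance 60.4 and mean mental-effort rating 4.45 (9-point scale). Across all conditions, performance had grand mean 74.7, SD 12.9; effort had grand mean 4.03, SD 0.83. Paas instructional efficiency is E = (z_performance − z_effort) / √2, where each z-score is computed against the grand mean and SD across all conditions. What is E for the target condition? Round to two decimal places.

-1.14

z_performance = (60.4 − 74.7) / 12.9 = -14.3000 / 12.9 = -1.1085.
z_effort = (4.45 − 4.03) / 0.83 = 0.4200 / 0.83 = 0.5060.
z_P − z_E = -1.1085 − 0.5060 = -1.6145.
E = -1.6145 / √2 = -1.6145 / 1.41421 = -1.1416 ≈ -1.14.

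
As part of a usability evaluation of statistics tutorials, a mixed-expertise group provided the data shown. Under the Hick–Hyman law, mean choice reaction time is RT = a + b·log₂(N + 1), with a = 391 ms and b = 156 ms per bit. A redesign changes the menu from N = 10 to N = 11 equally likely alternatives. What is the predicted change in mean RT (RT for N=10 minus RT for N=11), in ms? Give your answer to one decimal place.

RT(10) = 391 + 156·log₂(11) = 391 + 156·3.4594 = 930.6664 ms.
RT(11) = 391 + 156·log₂(12) = 391 + 156·3.5850 = 950.2600 ms.
Difference = 930.6664 − 950.2600 = -19.5936 ≈ -19.6 ms.

-19.6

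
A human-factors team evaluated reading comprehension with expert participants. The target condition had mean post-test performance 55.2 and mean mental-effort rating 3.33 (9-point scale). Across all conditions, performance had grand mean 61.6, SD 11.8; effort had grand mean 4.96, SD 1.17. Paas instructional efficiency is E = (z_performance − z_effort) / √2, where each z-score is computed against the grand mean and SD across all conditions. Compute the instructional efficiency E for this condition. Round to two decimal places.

0.60

z_performance = (55.2 − 61.6) / 11.8 = -6.4000 / 11.8 = -0.5424.
z_effort = (3.33 − 4.96) / 1.17 = -1.6300 / 1.17 = -1.3932.
z_P − z_E = -0.5424 − (-1.3932) = 0.8508.
E = 0.8508 / √2 = 0.8508 / 1.41421 = 0.6016 ≈ 0.60.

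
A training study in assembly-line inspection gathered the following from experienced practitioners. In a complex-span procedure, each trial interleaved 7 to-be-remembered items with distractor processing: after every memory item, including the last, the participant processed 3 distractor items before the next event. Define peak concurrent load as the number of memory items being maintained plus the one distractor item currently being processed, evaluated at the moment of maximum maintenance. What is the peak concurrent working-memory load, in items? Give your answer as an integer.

8

Maintenance is greatest during the distractor(s) after memory item 7: all 7 memory items are being held.
One distractor item is concurrently being processed.
Peak concurrent load = 7 + 1 = 8 items.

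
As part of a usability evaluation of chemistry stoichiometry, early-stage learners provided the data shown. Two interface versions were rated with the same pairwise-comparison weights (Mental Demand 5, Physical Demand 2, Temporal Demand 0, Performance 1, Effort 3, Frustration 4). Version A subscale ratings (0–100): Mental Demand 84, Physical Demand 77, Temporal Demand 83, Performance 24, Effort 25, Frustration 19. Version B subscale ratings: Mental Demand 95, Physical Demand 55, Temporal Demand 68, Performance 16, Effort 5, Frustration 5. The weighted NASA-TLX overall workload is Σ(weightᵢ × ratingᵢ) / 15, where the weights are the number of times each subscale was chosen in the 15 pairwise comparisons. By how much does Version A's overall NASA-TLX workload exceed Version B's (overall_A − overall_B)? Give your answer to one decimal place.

Version A weighted sum = 5·84 + 2·77 + 0·83 + 1·24 + 3·25 + 4·19 = 420 + 154 + 0 + 24 + 75 + 76 = 749; overall_A = 749/15 = 49.9333.
Version B weighted sum = 5·95 + 2·55 + 0·68 + 1·16 + 3·5 + 4·5 = 475 + 110 + 0 + 16 + 15 + 20 = 636; overall_B = 636/15 = 42.4000.
Difference = 49.9333 − 42.4000 = 7.5333 ≈ 7.5.

7.5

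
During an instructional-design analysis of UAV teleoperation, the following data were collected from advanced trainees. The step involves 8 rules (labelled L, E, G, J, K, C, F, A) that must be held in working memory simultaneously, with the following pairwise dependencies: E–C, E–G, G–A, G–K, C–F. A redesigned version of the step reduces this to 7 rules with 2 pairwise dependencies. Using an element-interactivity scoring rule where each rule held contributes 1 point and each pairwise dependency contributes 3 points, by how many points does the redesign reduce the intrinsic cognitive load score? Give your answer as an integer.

Original: 8 × 1 + 5 × 3 = 8 + 15 = 23.
Redesigned: 7 × 1 + 2 × 3 = 7 + 6 = 13.
Reduction = 23 − 13 = 10.

10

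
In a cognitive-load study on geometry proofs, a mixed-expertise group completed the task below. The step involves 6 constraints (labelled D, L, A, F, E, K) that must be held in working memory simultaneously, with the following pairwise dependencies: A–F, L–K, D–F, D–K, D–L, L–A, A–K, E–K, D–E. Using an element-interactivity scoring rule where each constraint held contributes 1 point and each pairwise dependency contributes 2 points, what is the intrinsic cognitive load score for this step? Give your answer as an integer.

24

Count of constraints held simultaneously: 6.
Count of pairwise dependencies listed: 9.
Element contribution: 6 × 1 = 6.
Interaction contribution: 9 × 2 = 18.
Intrinsic load = 6 + 18 = 24.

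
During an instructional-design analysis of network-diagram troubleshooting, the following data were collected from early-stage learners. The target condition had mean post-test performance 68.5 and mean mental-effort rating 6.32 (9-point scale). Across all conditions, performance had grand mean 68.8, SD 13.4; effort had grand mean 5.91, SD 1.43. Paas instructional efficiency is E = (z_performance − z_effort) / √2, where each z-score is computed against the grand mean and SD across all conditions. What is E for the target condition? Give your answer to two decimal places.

-0.22

z_performance = (68.5 − 68.8) / 13.4 = -0.3000 / 13.4 = -0.0224.
z_effort = (6.32 − 5.91) / 1.43 = 0.4100 / 1.43 = 0.2867.
z_P − z_E = -0.0224 − 0.2867 = -0.3091.
E = -0.3091 / √2 = -0.3091 / 1.41421 = -0.2186 ≈ -0.22.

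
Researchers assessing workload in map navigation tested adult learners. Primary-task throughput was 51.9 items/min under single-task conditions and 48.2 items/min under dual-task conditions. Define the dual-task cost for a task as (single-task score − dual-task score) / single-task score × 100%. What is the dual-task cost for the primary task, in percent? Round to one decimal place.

7.1

Cost = (51.9 − 48.2) / 51.9 × 100%
     = 3.7000 / 51.9 × 100% = 7.1291%.
≈ 7.1%.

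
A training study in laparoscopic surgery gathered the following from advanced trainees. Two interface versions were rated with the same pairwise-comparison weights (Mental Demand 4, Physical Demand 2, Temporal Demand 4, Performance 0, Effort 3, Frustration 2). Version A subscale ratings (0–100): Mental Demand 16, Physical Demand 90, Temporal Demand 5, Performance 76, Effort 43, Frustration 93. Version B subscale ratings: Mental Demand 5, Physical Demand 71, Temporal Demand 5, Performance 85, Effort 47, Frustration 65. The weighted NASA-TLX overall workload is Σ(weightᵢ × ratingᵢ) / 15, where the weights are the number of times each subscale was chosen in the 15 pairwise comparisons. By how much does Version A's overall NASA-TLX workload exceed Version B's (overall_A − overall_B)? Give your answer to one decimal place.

8.4

Version A weighted sum = 4·16 + 2·90 + 4·5 + 0·76 + 3·43 + 2·93 = 64 + 180 + 20 + 0 + 129 + 186 = 579; overall_A = 579/15 = 38.6000.
Version B weighted sum = 4·5 + 2·71 + 4·5 + 0·85 + 3·47 + 2·65 = 20 + 142 + 20 + 0 + 141 + 130 = 453; overall_B = 453/15 = 30.2000.
Difference = 38.6000 − 30.2000 = 8.4000 ≈ 8.4.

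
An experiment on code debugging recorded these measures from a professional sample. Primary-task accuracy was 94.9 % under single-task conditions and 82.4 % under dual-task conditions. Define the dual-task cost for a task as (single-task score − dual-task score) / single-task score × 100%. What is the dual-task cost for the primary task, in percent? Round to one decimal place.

Cost = (94.9 − 82.4) / 94.9 × 100%
     = 12.5000 / 94.9 × 100% = 13.1718%.
≈ 13.2%.

13.2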